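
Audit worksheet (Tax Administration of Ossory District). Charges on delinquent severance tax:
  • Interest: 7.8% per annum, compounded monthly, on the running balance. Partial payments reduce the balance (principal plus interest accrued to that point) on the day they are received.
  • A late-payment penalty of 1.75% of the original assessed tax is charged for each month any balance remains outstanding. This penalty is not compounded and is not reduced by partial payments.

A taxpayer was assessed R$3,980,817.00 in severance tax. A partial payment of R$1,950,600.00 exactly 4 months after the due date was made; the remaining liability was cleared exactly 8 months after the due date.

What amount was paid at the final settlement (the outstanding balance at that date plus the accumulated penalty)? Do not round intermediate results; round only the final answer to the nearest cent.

R$2,748,092.67

Monthly rate = 7.8% ÷ 12 = 0.65%
Balance at month 4: R$3,980,817.0000 × (1 + 0.0065)^4 = R$4,085,331.7591…
After R$1,950,600.00 payment: R$4,085,331.7591… − R$1,950,600.00 = R$2,134,731.7591…
Balance at month 8: R$2,134,731.7591… × (1 + 0.0065)^4 = R$2,190,778.2882…
Penalty: 8 × 1.75% × R$3,980,817.00 = R$557,314.38
Final settlement = outstanding balance + penalty = R$2,190,778.2882… + R$557,314.38 = R$2,748,092.67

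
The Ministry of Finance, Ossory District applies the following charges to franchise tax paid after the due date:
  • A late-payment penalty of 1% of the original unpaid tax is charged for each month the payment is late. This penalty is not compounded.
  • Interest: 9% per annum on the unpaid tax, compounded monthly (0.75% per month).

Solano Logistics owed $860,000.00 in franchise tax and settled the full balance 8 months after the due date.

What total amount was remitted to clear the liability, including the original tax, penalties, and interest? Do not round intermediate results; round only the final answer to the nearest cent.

Late-payment penalty = 1% × $860,000.00 × 8 mo = $68,800.00
Interest: $860,000.00 × ((1 + 0.0075)^8 − 1) = $860,000.00 × 0.0615988… = $52,975.0091…
Total = $860,000.00 + $68,800.0000 + $52,975.0091… = $981,775.01

$981,775.01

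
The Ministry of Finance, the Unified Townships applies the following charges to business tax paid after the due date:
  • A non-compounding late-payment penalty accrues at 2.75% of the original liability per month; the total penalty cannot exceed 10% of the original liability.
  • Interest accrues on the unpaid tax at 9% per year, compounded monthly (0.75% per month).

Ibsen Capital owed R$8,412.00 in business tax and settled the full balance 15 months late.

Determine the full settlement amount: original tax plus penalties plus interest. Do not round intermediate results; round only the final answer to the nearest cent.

R$10,250.89

Penalty (uncapped): 15 × 2.75% × R$8,412.00 = R$3,469.95; cap = 10% × R$8,412.00 = R$841.20 → penalty = R$841.20
Interest: R$8,412.00 × ((1 + 0.0075)^15 − 1) = R$8,412.00 × 0.1186026… = R$997.6850…
Total = R$8,412.00 + R$841.2000 + R$997.6850… = R$10,250.89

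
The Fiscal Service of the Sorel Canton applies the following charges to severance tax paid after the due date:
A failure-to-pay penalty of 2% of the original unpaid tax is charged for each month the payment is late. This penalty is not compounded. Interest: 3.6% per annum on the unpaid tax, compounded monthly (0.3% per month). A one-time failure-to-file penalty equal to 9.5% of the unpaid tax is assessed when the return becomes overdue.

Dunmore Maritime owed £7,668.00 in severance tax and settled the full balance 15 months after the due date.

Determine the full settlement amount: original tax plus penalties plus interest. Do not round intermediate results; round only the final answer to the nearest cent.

£11,049.26

Failure-to-file penalty: 9.5% × £7,668.00 = £728.46
Failure-to-pay penalty: 15 × 2% × £7,668.00 = £2,300.40
Interest: £7,668.00 × ((1 + 0.003)^15 − 1) = £7,668.00 × 0.0459574… = £352.4013…
Total = £7,668.00 + £3,028.8600 + £352.4013… = £11,049.26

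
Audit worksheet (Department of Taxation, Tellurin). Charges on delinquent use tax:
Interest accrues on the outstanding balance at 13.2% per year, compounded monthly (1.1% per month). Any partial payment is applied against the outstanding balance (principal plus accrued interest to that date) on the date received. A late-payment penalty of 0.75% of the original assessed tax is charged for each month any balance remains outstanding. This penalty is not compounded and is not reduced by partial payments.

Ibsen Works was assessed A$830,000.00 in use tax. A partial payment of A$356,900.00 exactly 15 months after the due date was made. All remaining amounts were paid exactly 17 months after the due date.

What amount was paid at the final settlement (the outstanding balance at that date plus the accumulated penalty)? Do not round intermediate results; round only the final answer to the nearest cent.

A$740,679.48

Balance at month 15: A$830,000.0000 × (1 + 0.011)^15 = A$978,014.7986…
After A$356,900.00 payment: A$978,014.7986… − A$356,900.00 = A$621,114.7986…
Balance at month 17: A$621,114.7986… × (1 + 0.011)^2 = A$634,854.4790…
Penalty: 17 × 0.75% × A$830,000.00 = A$105,825.00
Final settlement = outstanding balance + penalty = A$634,854.4790… + A$105,825.00 = A$740,679.48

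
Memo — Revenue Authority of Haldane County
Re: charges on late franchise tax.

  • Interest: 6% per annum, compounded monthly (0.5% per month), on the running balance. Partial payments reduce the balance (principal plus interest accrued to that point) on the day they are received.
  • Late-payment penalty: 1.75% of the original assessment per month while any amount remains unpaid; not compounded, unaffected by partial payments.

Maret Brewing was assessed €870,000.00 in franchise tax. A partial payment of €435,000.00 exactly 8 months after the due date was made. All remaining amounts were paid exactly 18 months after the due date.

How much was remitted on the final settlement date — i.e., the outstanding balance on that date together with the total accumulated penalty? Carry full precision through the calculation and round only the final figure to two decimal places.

€768,522.22

Balance at month 8: €870,000.0000 × (1 + 0.005)^8 = €905,415.1282…
After €435,000.00 payment: €905,415.1282… − €435,000.00 = €470,415.1282…
Balance at month 18: €470,415.1282… × (1 + 0.005)^10 = €494,472.2200…
Penalty: 18 × 1.75% × €870,000.00 = €274,050.00
Final settlement = outstanding balance + penalty = €494,472.2200… + €274,050.00 = €768,522.22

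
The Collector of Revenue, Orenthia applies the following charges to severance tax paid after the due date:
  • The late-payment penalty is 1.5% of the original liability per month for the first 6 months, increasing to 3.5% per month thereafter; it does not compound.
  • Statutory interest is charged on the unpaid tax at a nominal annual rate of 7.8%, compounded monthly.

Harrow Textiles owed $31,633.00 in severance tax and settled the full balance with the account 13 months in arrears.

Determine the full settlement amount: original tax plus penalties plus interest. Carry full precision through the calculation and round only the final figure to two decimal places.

Penalty, months 1–6: 6 × 1.5% × $31,633.00 = $2,846.97
Penalty, months 7–13: 7 × 3.5% × $31,633.00 = $7,750.09…
Interest (7.8%/yr ÷ 12 = 0.65%/month): $31,633.00 × ((1 + 0.0065)^13 − 1) = $2,779.7604…
Total = $31,633.00 + $10,597.0550 + $2,779.7604… = $45,009.82

$45,009.82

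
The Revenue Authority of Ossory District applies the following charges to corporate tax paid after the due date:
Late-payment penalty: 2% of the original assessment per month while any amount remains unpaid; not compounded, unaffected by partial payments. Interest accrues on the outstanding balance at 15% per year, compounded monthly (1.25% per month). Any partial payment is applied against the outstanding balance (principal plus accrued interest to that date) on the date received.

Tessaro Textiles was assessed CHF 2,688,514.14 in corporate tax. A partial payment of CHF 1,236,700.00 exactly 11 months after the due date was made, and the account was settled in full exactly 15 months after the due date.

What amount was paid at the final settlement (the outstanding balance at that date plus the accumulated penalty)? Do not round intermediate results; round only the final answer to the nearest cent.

Balance at month 11: CHF 2,688,514.1400 × (1 + 0.0125)^11 = CHF 3,082,177.7126…
After CHF 1,236,700.00 payment: CHF 3,082,177.7126… − CHF 1,236,700.00 = CHF 1,845,477.7126…
Balance at month 15: CHF 1,845,477.7126… × (1 + 0.0125)^4 = CHF 1,939,496.1964…
Penalty: 15 × 2% × CHF 2,688,514.14 = CHF 806,554.24…
Final settlement = outstanding balance + penalty = CHF 1,939,496.1964… + CHF 806,554.24… = CHF 2,746,050.44

CHF 2,746,050.44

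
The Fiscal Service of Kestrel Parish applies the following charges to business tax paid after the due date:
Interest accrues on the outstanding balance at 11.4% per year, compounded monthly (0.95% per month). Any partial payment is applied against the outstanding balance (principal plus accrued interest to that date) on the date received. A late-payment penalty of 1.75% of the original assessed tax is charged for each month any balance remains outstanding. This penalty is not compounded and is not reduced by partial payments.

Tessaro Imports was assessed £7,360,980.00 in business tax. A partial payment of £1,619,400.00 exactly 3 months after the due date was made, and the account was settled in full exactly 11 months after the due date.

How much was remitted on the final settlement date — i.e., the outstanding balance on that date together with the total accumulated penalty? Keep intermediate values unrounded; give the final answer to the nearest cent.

£7,838,145.20

Balance at month 3: £7,360,980.0000 × (1 + 0.0095)^3 = £7,572,767.2265…
After £1,619,400.00 payment: £7,572,767.2265… − £1,619,400.00 = £5,953,367.2265…
Balance at month 11: £5,953,367.2265… × (1 + 0.0095)^8 = £6,421,156.5539…
Penalty: 11 × 1.75% × £7,360,980.00 = £1,416,988.65
Final settlement = outstanding balance + penalty = £6,421,156.5539… + £1,416,988.65 = £7,838,145.20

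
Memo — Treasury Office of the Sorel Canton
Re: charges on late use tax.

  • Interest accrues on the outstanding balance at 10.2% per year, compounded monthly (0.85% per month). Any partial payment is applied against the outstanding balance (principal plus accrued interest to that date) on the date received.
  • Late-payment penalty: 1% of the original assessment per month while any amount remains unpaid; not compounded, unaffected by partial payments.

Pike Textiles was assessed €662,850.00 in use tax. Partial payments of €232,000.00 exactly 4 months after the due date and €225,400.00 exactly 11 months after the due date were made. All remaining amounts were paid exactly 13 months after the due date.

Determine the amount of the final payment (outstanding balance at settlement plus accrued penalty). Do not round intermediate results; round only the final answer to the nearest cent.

Balance at month 4: €662,850.0000 × (1 + 0.0085)^4 = €685,675.8772…
After €232,000.00 payment: €685,675.8772… − €232,000.00 = €453,675.8772…
Balance at month 11: €453,675.8772… × (1 + 0.0085)^7 = €481,367.7664…
After €225,400.00 payment: €481,367.7664… − €225,400.00 = €255,967.7664…
Balance at month 13: €255,967.7664… × (1 + 0.0085)^2 = €260,337.7121…
Penalty: 13 × 1% × €662,850.00 = €86,170.50
Final settlement = outstanding balance + penalty = €260,337.7121… + €86,170.50 = €346,508.21

€346,508.21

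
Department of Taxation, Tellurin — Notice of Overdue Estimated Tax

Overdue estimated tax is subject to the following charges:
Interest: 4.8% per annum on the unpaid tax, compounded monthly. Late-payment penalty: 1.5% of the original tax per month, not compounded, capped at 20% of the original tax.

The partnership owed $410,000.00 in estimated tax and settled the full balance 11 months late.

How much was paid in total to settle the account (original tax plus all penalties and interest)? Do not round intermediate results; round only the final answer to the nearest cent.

Penalty: 11 × 1.5% × $410,000.00 = $67,650.00 (below the 20% cap of $82,000.00)
Interest (4.8%/yr ÷ 12 = 0.4%/month): $410,000.00 × ((1 + 0.004)^11 − 1) = $18,405.1644…
Total = $410,000.00 + $67,650.0000 + $18,405.1644… = $496,055.16

$496,055.16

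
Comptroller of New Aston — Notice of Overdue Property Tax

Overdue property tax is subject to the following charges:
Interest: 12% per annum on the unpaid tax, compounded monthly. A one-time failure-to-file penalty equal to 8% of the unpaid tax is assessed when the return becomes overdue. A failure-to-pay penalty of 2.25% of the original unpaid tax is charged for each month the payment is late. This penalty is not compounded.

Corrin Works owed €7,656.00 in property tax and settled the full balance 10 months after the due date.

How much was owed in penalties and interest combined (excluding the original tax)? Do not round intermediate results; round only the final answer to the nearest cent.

Failure-to-file penalty: 8% × €7,656.00 = €612.48
Failure-to-pay penalty: 10 × 2.25% × €7,656.00 = €1,722.60
Interest (12%/yr ÷ 12 = 1%/month): €7,656.00 × ((1 + 0.01)^10 − 1) = €800.9870…
Penalties + interest = €2,335.0800 + €800.9870… = €3,136.07

€3,136.07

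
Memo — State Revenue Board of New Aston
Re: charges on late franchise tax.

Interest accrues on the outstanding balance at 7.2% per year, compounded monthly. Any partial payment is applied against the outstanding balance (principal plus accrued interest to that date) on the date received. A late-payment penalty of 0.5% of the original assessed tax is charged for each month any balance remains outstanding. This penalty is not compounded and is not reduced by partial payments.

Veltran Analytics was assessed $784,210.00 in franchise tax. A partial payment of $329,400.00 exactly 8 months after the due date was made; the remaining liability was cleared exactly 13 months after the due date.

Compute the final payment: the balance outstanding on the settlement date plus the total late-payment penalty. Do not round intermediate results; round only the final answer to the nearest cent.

Monthly rate = 7.2% ÷ 12 = 0.6%
Balance at month 8: $784,210.0000 × (1 + 0.006)^8 = $822,652.1210…
After $329,400.00 payment: $822,652.1210… − $329,400.00 = $493,252.1210…
Balance at month 13: $493,252.1210… × (1 + 0.006)^5 = $508,228.3240…
Penalty: 13 × 0.5% × $784,210.00 = $50,973.65
Final settlement = outstanding balance + penalty = $508,228.3240… + $50,973.65 = $559,201.97

$559,201.97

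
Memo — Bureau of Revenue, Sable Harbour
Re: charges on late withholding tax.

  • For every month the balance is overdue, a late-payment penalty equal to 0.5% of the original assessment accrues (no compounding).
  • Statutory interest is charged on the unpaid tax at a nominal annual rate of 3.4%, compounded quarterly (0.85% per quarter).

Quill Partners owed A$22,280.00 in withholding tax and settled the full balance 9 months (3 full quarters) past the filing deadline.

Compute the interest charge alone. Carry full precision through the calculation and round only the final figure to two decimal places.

A$572.98

Interest: A$22,280.00 × ((1 + 0.0085)^3 − 1) = A$22,280.00 × 0.0257174… = A$572.9829…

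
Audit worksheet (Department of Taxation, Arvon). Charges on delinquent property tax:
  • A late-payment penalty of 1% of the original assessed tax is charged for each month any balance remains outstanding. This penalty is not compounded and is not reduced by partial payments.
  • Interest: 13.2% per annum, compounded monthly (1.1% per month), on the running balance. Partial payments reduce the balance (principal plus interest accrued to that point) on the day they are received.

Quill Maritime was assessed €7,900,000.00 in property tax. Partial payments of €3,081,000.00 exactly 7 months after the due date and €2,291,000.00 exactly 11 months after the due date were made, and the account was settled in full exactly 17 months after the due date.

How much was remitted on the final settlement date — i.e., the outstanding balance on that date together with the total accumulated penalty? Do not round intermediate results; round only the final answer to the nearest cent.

€4,974,122.46

Balance at month 7: €7,900,000.0000 × (1 + 0.011)^7 = €8,528,745.9966…
After €3,081,000.00 payment: €8,528,745.9966… − €3,081,000.00 = €5,447,745.9966…
Balance at month 11: €5,447,745.9966… × (1 + 0.011)^4 = €5,691,430.9676…
After €2,291,000.00 payment: €5,691,430.9676… − €2,291,000.00 = €3,400,430.9676…
Balance at month 17: €3,400,430.9676… × (1 + 0.011)^6 = €3,631,122.4632…
Penalty: 17 × 1% × €7,900,000.00 = €1,343,000.00
Final settlement = outstanding balance + penalty = €3,631,122.4632… + €1,343,000.00 = €4,974,122.46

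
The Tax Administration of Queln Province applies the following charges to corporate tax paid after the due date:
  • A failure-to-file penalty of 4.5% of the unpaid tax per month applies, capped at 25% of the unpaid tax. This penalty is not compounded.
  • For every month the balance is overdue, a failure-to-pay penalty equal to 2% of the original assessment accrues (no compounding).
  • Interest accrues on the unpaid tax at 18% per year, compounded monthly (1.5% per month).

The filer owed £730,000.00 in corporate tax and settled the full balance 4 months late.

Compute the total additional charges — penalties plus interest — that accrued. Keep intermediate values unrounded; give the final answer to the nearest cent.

Failure-to-file: 4 × 4.5% × £730,000.00 = £131,400.00 (under the 25% cap)
Failure-to-pay penalty: 4 × 2% × £730,000.00 = £58,400.00
Interest: £730,000.00 × ((1 + 0.015)^4 − 1) = £730,000.00 × 0.0613636… = £44,795.3920…
Penalties + interest = £189,800.0000 + £44,795.3920… = £234,595.39

£234,595.39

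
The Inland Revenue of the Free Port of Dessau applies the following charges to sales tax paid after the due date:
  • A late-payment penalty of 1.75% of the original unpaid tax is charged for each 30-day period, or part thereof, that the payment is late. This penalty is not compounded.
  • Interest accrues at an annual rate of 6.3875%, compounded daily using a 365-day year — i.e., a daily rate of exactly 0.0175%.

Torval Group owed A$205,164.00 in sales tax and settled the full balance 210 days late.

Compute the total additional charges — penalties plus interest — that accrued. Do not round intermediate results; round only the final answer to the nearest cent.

A$32,811.94

Penalty periods: ⌈210/30⌉ = 7; penalty = 7 × 1.75% × A$205,164.00 = A$25,132.59
Interest: A$205,164.00 × ((1 + 0.000175)^210 − 1) = A$205,164.00 × 0.03743029… = A$7,679.3489…
Penalties + interest = A$25,132.5900 + A$7,679.3489… = A$32,811.94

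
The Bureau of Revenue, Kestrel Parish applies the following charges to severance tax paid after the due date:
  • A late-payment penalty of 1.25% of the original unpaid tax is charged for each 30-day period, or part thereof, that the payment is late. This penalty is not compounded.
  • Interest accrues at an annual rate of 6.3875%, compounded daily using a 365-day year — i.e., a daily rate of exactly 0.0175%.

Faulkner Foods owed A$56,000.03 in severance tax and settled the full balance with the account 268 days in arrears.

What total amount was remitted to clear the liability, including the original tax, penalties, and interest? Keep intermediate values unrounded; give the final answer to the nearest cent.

A$64,988.76

Penalty periods: ⌈268/30⌉ = 9; penalty = 9 × 1.25% × A$56,000.03 = A$6,300.00…
Interest: A$56,000.03 × ((1 + 0.000175)^268 − 1) = A$56,000.03 × 0.04801290… = A$2,688.7239…
Total = A$56,000.03 + A$6,300.0034… + A$2,688.7239… = A$64,988.76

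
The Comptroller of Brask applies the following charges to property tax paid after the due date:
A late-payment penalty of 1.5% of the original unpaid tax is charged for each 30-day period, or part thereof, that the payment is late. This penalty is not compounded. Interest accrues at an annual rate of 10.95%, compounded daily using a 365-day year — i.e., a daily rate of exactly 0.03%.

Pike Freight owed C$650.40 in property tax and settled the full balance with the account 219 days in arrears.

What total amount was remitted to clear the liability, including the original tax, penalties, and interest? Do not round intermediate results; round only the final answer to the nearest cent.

Penalty periods: ⌈219/30⌉ = 8; penalty = 8 × 1.5% × C$650.40 = C$78.05…
Interest: C$650.40 × ((1 + 0.0003)^219 − 1) = C$650.40 × 0.06789578… = C$44.1594…
Total = C$650.40 + C$78.0480 + C$44.1594… = C$772.61

C$772.61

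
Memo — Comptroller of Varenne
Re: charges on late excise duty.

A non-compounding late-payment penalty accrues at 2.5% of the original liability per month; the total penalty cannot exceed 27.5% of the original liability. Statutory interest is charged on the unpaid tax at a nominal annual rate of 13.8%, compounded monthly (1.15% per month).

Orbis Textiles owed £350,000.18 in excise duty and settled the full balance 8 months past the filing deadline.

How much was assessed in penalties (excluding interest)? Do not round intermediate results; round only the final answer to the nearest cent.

Penalty: 8 × 2.5% × £350,000.18 = £70,000.04… (below the 27.5% cap of £96,250.05…)

£70,000.04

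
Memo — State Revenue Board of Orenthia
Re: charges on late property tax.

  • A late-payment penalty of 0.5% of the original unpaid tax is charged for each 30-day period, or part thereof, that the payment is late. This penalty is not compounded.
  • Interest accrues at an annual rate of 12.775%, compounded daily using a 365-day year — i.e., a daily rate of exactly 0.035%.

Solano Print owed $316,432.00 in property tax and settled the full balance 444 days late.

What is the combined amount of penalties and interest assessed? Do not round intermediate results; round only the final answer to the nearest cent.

$76,922.52

Penalty periods: ⌈444/30⌉ = 15; penalty = 15 × 0.5% × $316,432.00 = $23,732.40
Interest: $316,432.00 × ((1 + 0.00035)^444 − 1) = $316,432.00 × 0.16809336… = $53,190.1176…
Penalties + interest = $23,732.4000 + $53,190.1176… = $76,922.52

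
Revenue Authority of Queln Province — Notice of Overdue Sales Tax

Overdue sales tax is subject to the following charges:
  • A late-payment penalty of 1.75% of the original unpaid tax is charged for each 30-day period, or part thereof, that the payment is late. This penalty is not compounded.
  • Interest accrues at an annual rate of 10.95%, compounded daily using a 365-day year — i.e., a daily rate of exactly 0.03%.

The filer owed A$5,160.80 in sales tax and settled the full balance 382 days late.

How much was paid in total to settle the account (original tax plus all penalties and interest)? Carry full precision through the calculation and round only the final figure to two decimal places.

A$6,961.43

Penalty periods: ⌈382/30⌉ = 13; penalty = 13 × 1.75% × A$5,160.80 = A$1,174.08…
Interest: A$5,160.80 × ((1 + 0.0003)^382 − 1) = A$5,160.80 × 0.12140550… = A$626.5495…
Total = A$5,160.80 + A$1,174.0820 + A$626.5495… = A$6,961.43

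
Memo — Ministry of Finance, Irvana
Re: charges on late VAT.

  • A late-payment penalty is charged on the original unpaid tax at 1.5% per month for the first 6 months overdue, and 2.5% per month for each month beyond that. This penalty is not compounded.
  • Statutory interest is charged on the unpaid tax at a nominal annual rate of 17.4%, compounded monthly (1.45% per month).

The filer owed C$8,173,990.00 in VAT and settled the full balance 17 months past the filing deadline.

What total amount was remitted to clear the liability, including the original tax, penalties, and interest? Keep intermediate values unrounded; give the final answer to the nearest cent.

Penalty, months 1–6: 6 × 1.5% × C$8,173,990.00 = C$735,659.10
Penalty, months 7–17: 11 × 2.5% × C$8,173,990.00 = C$2,247,847.25
Interest: C$8,173,990.00 × ((1 + 0.0145)^17 − 1) = C$8,173,990.00 × 0.2772764… = C$2,266,454.1701…
Total = C$8,173,990.00 + C$2,983,506.3500 + C$2,266,454.1701… = C$13,423,950.52

C$13,423,950.52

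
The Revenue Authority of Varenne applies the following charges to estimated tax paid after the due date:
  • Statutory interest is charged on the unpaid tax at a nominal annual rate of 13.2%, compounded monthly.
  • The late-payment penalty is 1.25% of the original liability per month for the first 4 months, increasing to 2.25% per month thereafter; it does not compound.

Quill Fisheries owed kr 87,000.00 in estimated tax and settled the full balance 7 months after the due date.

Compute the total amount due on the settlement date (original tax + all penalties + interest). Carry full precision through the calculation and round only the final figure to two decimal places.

Penalty, months 1–4: 4 × 1.25% × kr 87,000.00 = kr 4,350.00
Penalty, months 5–7: 3 × 2.25% × kr 87,000.00 = kr 5,872.50
Interest (13.2%/yr ÷ 12 = 1.1%/month): kr 87,000.00 × ((1 + 0.011)^7 − 1) = kr 6,924.1648…
Total = kr 87,000.00 + kr 10,222.5000 + kr 6,924.1648… = kr 104,146.66

kr 104,146.66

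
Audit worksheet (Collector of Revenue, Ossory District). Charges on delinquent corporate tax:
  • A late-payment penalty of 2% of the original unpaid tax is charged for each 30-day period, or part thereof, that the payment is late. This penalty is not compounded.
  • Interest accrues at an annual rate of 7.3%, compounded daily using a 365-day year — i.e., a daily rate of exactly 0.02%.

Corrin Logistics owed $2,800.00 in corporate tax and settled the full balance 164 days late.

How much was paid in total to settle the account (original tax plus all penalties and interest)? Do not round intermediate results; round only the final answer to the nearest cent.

$3,229.35

Penalty periods: ⌈164/30⌉ = 6; penalty = 6 × 2% × $2,800.00 = $336.00
Interest: $2,800.00 × ((1 + 0.0002)^164 − 1) = $2,800.00 × 0.03334046… = $93.3533…
Total = $2,800.00 + $336.0000 + $93.3533… = $3,229.35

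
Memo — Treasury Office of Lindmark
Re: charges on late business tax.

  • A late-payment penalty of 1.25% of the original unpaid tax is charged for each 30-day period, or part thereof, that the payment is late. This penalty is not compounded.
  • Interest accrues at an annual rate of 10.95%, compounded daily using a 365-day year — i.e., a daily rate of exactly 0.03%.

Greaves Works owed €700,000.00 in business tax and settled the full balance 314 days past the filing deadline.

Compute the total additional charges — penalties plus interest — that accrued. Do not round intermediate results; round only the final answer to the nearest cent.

Penalty periods: ⌈314/30⌉ = 11; penalty = 11 × 1.25% × €700,000.00 = €96,250.00
Interest: €700,000.00 × ((1 + 0.0003)^314 − 1) = €700,000.00 × 0.09876396… = €69,134.7701…
Penalties + interest = €96,250.0000 + €69,134.7701… = €165,384.77

€165,384.77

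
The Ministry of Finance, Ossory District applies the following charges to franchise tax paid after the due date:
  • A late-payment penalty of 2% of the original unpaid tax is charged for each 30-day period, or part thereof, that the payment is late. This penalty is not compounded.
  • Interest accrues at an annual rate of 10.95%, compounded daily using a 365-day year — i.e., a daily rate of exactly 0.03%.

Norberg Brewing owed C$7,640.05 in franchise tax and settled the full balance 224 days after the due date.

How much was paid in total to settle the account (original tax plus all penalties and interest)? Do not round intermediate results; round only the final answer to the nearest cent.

Penalty periods: ⌈224/30⌉ = 8; penalty = 8 × 2% × C$7,640.05 = C$1,222.41…
Interest: C$7,640.05 × ((1 + 0.0003)^224 − 1) = C$7,640.05 × 0.06949858… = C$530.9726…
Total = C$7,640.05 + C$1,222.4080 + C$530.9726… = C$9,393.43

C$9,393.43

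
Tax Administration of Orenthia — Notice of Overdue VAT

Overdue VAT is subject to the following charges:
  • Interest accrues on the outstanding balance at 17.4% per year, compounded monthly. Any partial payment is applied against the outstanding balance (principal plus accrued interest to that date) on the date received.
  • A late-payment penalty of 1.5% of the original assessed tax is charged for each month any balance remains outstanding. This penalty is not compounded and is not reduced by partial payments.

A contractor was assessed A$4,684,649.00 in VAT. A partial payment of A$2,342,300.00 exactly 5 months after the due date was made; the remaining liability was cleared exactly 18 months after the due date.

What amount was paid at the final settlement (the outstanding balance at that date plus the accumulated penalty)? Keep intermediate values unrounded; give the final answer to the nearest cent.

A$4,510,854.35

Monthly rate = 17.4% ÷ 12 = 1.45%
Balance at month 5: A$4,684,649.0000 × (1 + 0.0145)^5 = A$5,034,279.3828…
After A$2,342,300.00 payment: A$5,034,279.3828… − A$2,342,300.00 = A$2,691,979.3828…
Balance at month 18: A$2,691,979.3828… × (1 + 0.0145)^13 = A$3,245,999.1160…
Penalty: 18 × 1.5% × A$4,684,649.00 = A$1,264,855.23
Final settlement = outstanding balance + penalty = A$3,245,999.1160… + A$1,264,855.23 = A$4,510,854.35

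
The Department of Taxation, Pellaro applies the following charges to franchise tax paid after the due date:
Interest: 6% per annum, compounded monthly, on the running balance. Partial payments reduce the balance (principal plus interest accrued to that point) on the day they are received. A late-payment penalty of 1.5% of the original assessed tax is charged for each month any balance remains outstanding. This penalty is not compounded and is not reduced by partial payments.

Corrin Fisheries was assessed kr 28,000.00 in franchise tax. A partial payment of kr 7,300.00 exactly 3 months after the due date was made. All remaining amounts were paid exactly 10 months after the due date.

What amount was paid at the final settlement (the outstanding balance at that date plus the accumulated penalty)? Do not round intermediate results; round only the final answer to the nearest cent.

Monthly rate = 6% ÷ 12 = 0.5%
Balance at month 3: kr 28,000.0000 × (1 + 0.005)^3 = kr 28,422.1035
After kr 7,300.00 payment: kr 28,422.1035 − kr 7,300.00 = kr 21,122.1035
Balance at month 10: kr 21,122.1035 × (1 + 0.005)^7 = kr 21,872.5591…
Penalty: 10 × 1.5% × kr 28,000.00 = kr 4,200.00
Final settlement = outstanding balance + penalty = kr 21,872.5591… + kr 4,200.00 = kr 26,072.56

kr 26,072.56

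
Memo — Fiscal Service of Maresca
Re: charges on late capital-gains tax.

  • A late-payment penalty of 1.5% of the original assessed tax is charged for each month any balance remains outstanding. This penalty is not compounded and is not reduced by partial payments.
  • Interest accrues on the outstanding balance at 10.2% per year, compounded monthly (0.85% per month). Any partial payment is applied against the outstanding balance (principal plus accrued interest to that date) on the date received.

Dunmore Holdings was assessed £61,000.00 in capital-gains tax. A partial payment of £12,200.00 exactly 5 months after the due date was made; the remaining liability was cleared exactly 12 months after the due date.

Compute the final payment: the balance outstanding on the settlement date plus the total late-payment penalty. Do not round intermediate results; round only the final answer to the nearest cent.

£65,556.60

Balance at month 5: £61,000.0000 × (1 + 0.0085)^5 = £63,636.9487…
After £12,200.00 payment: £63,636.9487… − £12,200.00 = £51,436.9487…
Balance at month 12: £51,436.9487… × (1 + 0.0085)^7 = £54,576.6049…
Penalty: 12 × 1.5% × £61,000.00 = £10,980.00
Final settlement = outstanding balance + penalty = £54,576.6049… + £10,980.00 = £65,556.60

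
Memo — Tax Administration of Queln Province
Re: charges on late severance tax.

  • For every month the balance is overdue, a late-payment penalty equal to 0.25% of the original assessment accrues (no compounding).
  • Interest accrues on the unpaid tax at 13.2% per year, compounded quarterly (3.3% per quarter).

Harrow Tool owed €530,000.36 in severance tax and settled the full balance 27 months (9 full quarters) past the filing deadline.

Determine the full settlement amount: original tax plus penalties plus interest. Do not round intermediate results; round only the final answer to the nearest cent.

Late-payment penalty: 27 × 0.25% × €530,000.36 = €35,775.02…
Interest: €530,000.36 × ((1 + 0.033)^9 − 1) = €530,000.36 × 0.3393772… = €179,870.0250…
Total = €530,000.36 + €35,775.0243 + €179,870.0250… = €745,645.41

€745,645.41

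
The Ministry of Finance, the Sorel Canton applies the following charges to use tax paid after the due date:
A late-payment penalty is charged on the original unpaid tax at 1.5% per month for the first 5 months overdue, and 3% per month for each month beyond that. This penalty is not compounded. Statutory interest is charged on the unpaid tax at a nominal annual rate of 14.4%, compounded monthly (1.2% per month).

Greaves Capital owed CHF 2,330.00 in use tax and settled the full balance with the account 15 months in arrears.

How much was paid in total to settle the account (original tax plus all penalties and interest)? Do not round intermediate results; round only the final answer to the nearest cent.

CHF 3,660.28

Penalty, months 1–5: 5 × 1.5% × CHF 2,330.00 = CHF 174.75
Penalty, months 6–15: 10 × 3% × CHF 2,330.00 = CHF 699.00
Interest: CHF 2,330.00 × ((1 + 0.012)^15 − 1) = CHF 2,330.00 × 0.1959353… = CHF 456.5293…
Total = CHF 2,330.00 + CHF 873.7500 + CHF 456.5293… = CHF 3,660.28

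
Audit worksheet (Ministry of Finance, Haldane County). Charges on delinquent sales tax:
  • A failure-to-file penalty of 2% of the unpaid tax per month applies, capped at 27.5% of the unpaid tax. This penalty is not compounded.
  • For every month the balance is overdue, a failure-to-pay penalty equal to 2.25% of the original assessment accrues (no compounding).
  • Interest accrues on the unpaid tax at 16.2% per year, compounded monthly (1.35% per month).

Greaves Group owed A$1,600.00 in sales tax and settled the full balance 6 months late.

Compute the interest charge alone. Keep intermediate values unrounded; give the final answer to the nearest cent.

Interest: A$1,600.00 × ((1 + 0.0135)^6 − 1) = A$1,600.00 × 0.0837835… = A$134.0535…

A$134.05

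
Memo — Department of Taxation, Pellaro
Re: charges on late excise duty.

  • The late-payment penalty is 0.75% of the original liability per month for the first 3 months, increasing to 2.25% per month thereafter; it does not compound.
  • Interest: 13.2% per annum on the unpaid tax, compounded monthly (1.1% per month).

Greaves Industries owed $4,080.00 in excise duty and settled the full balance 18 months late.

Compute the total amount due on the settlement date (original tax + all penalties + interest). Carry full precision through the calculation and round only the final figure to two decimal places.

Penalty, months 1–3: 3 × 0.75% × $4,080.00 = $91.80
Penalty, months 4–18: 15 × 2.25% × $4,080.00 = $1,377.00
Interest: $4,080.00 × ((1 + 0.011)^18 − 1) = $4,080.00 × 0.2176453… = $887.9929…
Total = $4,080.00 + $1,468.8000 + $887.9929… = $6,436.79

$6,436.79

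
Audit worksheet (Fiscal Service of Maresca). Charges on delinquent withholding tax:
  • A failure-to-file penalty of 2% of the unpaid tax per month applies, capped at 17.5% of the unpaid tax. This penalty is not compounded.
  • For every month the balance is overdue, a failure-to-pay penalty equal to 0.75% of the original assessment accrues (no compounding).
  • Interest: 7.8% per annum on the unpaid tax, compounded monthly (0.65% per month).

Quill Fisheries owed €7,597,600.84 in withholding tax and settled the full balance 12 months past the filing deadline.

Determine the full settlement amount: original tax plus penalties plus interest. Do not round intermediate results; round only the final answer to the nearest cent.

Failure-to-file: 12 × 2% × €7,597,600.84 = €1,823,424.20…, capped at 17.5% × €7,597,600.84 = €1,329,580.15…
Failure-to-pay penalty = 0.75% × €7,597,600.84 × 12 mo = €683,784.08…
Interest: €7,597,600.84 × ((1 + 0.0065)^12 − 1) = €7,597,600.84 × 0.0808498… = €614,264.5871…
Total = €7,597,600.84 + €2,013,364.2226 + €614,264.5871… = €10,225,229.65

€10,225,229.65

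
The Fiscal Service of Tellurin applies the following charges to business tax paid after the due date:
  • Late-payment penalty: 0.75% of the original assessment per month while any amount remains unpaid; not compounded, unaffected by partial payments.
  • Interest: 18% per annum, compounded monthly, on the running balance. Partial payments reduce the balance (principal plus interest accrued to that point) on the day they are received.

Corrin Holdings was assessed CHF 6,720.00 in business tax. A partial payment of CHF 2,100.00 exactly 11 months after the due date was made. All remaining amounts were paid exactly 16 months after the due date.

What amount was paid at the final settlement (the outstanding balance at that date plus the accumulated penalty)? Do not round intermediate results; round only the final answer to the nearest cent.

CHF 7,071.69

Monthly rate = 18% ÷ 12 = 1.5%
Balance at month 11: CHF 6,720.0000 × (1 + 0.015)^11 = CHF 7,915.8169…
After CHF 2,100.00 payment: CHF 7,915.8169… − CHF 2,100.00 = CHF 5,815.8169…
Balance at month 16: CHF 5,815.8169… × (1 + 0.015)^5 = CHF 6,265.2865…
Penalty: 16 × 0.75% × CHF 6,720.00 = CHF 806.40
Final settlement = outstanding balance + penalty = CHF 6,265.2865… + CHF 806.40 = CHF 7,071.69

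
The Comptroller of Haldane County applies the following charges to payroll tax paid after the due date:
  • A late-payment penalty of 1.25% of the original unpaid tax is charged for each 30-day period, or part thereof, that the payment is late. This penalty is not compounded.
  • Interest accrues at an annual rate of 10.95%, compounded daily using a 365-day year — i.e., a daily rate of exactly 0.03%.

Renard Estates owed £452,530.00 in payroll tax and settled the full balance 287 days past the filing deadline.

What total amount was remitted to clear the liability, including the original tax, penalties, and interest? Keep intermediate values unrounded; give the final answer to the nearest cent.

Penalty periods: ⌈287/30⌉ = 10; penalty = 10 × 1.25% × £452,530.00 = £56,566.25
Interest: £452,530.00 × ((1 + 0.0003)^287 − 1) = £452,530.00 × 0.08990124… = £40,683.0086…
Total = £452,530.00 + £56,566.2500 + £40,683.0086… = £549,779.26

£549,779.26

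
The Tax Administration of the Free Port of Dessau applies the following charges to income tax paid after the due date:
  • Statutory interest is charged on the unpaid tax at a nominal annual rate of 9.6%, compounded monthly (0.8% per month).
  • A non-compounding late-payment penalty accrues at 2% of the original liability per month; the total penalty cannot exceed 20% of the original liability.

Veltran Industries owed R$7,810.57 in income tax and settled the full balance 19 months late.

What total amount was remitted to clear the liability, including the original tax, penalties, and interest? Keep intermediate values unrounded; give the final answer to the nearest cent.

Penalty (uncapped): 19 × 2% × R$7,810.57 = R$2,968.02…; cap = 20% × R$7,810.57 = R$1,562.11… → penalty = R$1,562.11…
Interest: R$7,810.57 × ((1 + 0.008)^19 − 1) = R$7,810.57 × 0.1634564… = R$1,276.6876…
Total = R$7,810.57 + R$1,562.1140 + R$1,276.6876… = R$10,649.37

R$10,649.37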